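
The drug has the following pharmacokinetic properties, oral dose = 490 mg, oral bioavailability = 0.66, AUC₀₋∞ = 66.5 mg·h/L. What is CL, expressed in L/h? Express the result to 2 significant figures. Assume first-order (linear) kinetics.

4.9 L/h

CL = F·Dose / AUC = 0.66 × 490 / 66.5 = 4.863 L/h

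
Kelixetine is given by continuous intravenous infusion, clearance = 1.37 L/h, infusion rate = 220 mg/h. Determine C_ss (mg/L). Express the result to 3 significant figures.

161 mg/L

At steady state Css = R₀ / CL = 220 / 1.370 = 160.6 mg/L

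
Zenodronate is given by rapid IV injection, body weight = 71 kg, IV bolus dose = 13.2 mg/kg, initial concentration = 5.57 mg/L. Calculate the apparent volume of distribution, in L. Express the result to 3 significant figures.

168 L

Dose = 13.2 × 71 = 937.2 mg
Vd = Dose / C₀ = 937.2 / 5.57 = 168.3 L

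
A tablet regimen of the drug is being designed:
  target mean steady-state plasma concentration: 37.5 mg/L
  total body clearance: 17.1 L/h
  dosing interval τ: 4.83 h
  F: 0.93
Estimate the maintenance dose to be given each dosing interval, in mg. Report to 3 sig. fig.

At steady state, F × (Dose/τ) = Css × CL.
Dose = Css × CL × τ / F = 37.5 × 17.10 × 4.83 / 0.93 = 3330 mg

3330 mg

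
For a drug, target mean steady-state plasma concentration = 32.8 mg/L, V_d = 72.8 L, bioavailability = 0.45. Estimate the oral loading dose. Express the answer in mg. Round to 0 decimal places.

5306 mg

LD = Css × Vd / F = 32.8 × 72.8 / 0.45 = 5306 mg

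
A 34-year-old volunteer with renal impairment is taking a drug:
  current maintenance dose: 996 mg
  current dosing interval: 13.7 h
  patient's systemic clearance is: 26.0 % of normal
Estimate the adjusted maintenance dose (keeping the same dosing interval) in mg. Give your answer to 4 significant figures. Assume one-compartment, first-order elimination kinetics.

259.0 mg

To keep the same average steady-state level, dosing rate must scale with clearance.
CL ratio = 26.0 / 100 = 0.2600
New dose (same interval) = 996 × 0.2600 = 259.0 mg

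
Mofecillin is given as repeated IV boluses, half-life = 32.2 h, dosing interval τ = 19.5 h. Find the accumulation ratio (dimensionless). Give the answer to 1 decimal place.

2.9

k = ln2 / t½ = 0.693147 / 32.2 = 0.02153 h⁻¹
e^(−kτ) = e^(−0.02153 × 19.5) = 0.6572
Accumulation ratio R = 1 / (1 − e^(−kτ)) = 1 / (1 − 0.6572) = 2.917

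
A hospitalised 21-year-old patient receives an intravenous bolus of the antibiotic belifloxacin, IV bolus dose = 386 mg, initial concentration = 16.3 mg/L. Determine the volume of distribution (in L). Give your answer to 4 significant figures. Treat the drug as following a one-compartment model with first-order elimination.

Vd = Dose / C₀ = 386.0 / 16.3 = 23.68 L

23.68 L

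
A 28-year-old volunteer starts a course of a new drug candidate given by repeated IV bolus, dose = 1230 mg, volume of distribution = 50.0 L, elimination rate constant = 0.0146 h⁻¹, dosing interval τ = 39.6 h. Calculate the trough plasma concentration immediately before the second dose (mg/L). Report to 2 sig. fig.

C₀ per dose = Dose / Vd = 1230 / 50.0 = 24.60 mg/L
Fraction remaining after one interval: r = e^(−kτ) = e^(−0.01460 × 39.6) = 0.5609
Before dose 2, 1 dose has been given (aged 1τ).
C_trough = C₀ × r = 24.60 × 0.5609 = 13.80 mg/L

14 mg/L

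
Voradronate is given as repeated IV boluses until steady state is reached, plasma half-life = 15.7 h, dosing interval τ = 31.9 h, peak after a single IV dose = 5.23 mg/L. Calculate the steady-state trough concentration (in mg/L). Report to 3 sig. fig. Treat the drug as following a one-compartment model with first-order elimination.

1.69 mg/L

k = ln2 / t½ = 0.693147 / 15.7 = 0.04415 h⁻¹
e^(−kτ) = e^(−0.04415 × 31.9) = 0.2445
Accumulation ratio R = 1 / (1 − e^(−kτ)) = 1 / (1 − 0.2445) = 1.324
Steady-state trough = C₀ × R × e^(−kτ) = 5.23 × 1.324 × 0.2445 = 1.693 mg/L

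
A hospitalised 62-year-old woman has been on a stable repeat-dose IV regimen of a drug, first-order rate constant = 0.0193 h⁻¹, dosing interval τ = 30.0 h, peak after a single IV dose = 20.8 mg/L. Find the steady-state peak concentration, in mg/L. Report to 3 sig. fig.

e^(−kτ) = e^(−0.01930 × 30.0) = 0.5605
Accumulation ratio R = 1 / (1 − e^(−kτ)) = 1 / (1 − 0.5605) = 2.275
Steady-state peak = C₀ × R = 20.8 × 2.275 = 47.32 mg/L

47.3 mg/L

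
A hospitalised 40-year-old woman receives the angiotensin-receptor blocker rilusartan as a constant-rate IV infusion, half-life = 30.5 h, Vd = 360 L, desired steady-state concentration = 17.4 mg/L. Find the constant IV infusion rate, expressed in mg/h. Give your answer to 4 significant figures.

k = ln2 / t½ = 0.693147 / 30.5 = 0.02273 h⁻¹
CL = k × Vd = 0.02273 × 360 = 8.183 L/h
At steady state, infusion rate R₀ = Css × CL = 17.4 × 8.183 = 142.4 mg/h

142.4 mg/h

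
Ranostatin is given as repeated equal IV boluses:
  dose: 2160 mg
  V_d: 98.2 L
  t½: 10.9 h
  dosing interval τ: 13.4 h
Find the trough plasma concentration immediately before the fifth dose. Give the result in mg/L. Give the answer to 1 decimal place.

C₀ per dose = Dose / Vd = 2160 / 98.2 = 22.00 mg/L
k = ln2 / t½ = 0.693147 / 10.9 = 0.06359 h⁻¹
Fraction remaining after one interval: r = e^(−kτ) = e^(−0.06359 × 13.4) = 0.4265
Before dose 5, 4 doses have been given (aged 1τ, 2τ, 3τ, 4τ).
C_trough = C₀ × (r + r² + … + r^4) = C₀ × r(1−r^4)/(1−r)
        = 22.00 × 0.4265 × (1 − 0.03309) / (1 − 0.4265) = 15.82 mg/L

15.8 mg/L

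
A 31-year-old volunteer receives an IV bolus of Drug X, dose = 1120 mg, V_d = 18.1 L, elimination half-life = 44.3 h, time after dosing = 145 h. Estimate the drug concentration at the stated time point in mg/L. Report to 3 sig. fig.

6.40 mg/L

C₀ = Dose / Vd = 1120 / 18.1 = 61.88 mg/L
k = ln2 / t½ = 0.693147 / 44.3 = 0.01565 h⁻¹
C = C₀ · e^(−k·t) = 61.88 × e^(−0.01565 × 145)
  = 61.88 × 0.1034 = 6.398 mg/L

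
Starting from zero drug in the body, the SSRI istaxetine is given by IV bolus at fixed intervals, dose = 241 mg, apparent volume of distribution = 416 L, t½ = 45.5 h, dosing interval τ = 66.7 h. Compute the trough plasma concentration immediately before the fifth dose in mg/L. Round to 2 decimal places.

0.32 mg/L

C₀ per dose = Dose / Vd = 241 / 416 = 0.5793 mg/L
k = ln2 / t½ = 0.693147 / 45.5 = 0.01523 h⁻¹
Fraction remaining after one interval: r = e^(−kτ) = e^(−0.01523 × 66.7) = 0.3621
Before dose 5, 4 doses have been given (aged 1τ, 2τ, 3τ, 4τ).
C_trough = C₀ × (r + r² + … + r^4) = C₀ × r(1−r^4)/(1−r)
        = 0.5793 × 0.3621 × (1 − 0.01719) / (1 − 0.3621) = 0.3232 mg/L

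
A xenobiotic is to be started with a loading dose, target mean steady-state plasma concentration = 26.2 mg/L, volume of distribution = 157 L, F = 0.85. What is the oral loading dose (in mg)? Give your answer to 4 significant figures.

LD = Css × Vd / F = 26.2 × 157 / 0.85 = 4839 mg

4839 mg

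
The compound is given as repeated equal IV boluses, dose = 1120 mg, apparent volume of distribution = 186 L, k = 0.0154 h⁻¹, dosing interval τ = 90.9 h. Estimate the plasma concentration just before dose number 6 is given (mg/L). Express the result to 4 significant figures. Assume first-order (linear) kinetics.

C₀ per dose = Dose / Vd = 1120 / 186 = 6.022 mg/L
Fraction remaining after one interval: r = e^(−kτ) = e^(−0.01540 × 90.9) = 0.2466
Before dose 6, 5 doses have been given (aged 1τ, 2τ, 3τ, 4τ, 5τ).
C_trough = C₀ × (r + r² + … + r^5) = C₀ × r(1−r^5)/(1−r)
        = 6.022 × 0.2466 × (1 − 0.0009119) / (1 − 0.2466) = 1.969 mg/L

1.969 mg/L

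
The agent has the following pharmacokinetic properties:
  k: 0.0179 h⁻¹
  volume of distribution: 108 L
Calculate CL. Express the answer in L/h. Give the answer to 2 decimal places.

1.93 L/h

CL = k × Vd = 0.0179 × 108 = 1.933 L/h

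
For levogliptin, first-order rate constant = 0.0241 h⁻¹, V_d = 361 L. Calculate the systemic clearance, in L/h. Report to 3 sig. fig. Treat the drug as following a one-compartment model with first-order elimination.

8.70 L/h

CL = k × Vd = 0.0241 × 361 = 8.700 L/h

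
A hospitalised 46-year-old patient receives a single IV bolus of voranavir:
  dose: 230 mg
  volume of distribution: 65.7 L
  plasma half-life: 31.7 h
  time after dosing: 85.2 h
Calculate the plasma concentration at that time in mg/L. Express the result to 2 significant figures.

0.54 mg/L

C₀ = Dose / Vd = 230.0 / 65.7 = 3.501 mg/L
k = ln2 / t½ = 0.693147 / 31.7 = 0.02187 h⁻¹
C = C₀ · e^(−k·t) = 3.501 × e^(−0.02187 × 85.2)
  = 3.501 × 0.1552 = 0.5434 mg/L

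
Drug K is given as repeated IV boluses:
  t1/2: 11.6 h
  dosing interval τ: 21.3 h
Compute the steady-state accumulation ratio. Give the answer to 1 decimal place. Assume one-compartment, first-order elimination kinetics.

1.4

k = ln2 / t½ = 0.693147 / 11.6 = 0.05975 h⁻¹
e^(−kτ) = e^(−0.05975 × 21.3) = 0.2801
Accumulation ratio R = 1 / (1 − e^(−kτ)) = 1 / (1 − 0.2801) = 1.389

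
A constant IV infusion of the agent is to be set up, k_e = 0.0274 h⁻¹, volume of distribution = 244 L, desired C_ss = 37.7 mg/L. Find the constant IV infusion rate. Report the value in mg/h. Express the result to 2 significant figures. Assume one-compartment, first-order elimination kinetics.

CL = k × Vd = 0.02740 × 244 = 6.686 L/h
At steady state, infusion rate R₀ = Css × CL = 37.7 × 6.686 = 252.1 mg/h

250 mg/h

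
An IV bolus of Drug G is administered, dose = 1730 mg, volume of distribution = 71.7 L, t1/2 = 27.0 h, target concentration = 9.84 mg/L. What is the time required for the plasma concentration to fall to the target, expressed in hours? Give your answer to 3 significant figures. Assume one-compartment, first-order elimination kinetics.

34.9 h

C₀ = Dose / Vd = 1730 / 71.7 = 24.13 mg/L
k = ln2 / t½ = 0.693147 / 27.0 = 0.02567 h⁻¹
t = ln(C₀ / C) / k = ln(24.13 / 9.84) / 0.02567
  = ln(2.452) / 0.02567 = 0.8969 / 0.02567 = 34.94 h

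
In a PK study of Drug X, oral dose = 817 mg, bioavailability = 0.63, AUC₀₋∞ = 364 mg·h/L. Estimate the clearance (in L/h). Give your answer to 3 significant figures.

CL = F·Dose / AUC = 0.63 × 817 / 364 = 1.414 L/h

1.41 L/h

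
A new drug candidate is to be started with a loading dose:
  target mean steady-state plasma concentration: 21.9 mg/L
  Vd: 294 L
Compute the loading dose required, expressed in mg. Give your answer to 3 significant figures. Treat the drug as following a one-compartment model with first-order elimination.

6440 mg

LD = Css × Vd = 21.9 × 294 = 6439 mg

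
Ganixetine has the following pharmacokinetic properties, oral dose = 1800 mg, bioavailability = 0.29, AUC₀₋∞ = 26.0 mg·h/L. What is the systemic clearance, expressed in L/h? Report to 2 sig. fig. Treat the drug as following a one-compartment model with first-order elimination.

20 L/h

CL = F·Dose / AUC = 0.29 × 1800 / 26.0 = 20.08 L/h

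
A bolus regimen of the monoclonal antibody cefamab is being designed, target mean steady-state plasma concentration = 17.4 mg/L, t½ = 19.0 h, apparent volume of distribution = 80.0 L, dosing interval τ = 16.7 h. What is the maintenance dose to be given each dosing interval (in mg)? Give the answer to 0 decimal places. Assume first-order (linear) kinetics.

848 mg

k = ln2 / t½ = 0.693147 / 19.0 = 0.03648 h⁻¹
CL = k × Vd = 0.03648 × 80.0 = 2.918 L/h
At steady state, Dose/τ = Css × CL.
Dose = Css × CL × τ = 17.4 × 2.918 × 16.7 = 847.9 mg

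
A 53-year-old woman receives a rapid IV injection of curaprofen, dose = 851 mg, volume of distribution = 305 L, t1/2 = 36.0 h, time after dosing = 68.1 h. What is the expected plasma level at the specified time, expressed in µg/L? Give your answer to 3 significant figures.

C₀ = Dose / Vd = 851.0 / 305 = 2.790 mg/L
k = ln2 / t½ = 0.693147 / 36.0 = 0.01925 h⁻¹
C = C₀ · e^(−k·t) = 2.790 × e^(−0.01925 × 68.1)
  = 2.790 × 0.2696 = 0.7522 mg/L
Convert: 0.7522 mg/L × 1000 = 752.2 µg/L

752 µg/L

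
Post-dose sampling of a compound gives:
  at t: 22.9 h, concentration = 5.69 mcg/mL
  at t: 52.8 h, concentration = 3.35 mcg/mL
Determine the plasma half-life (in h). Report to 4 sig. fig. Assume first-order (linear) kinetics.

39.12 h

k = ln(C₁/C₂) / (t₂ − t₁) = ln(5.69/3.35) / (52.8 − 22.9)
  = 0.5297 / 29.90 = 0.01772 h⁻¹
t½ = ln2 / k = 0.693147 / 0.01772 = 39.12 h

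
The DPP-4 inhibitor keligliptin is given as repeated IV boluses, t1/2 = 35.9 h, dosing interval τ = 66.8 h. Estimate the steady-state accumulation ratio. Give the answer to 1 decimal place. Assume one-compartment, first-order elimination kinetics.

k = ln2 / t½ = 0.693147 / 35.9 = 0.01931 h⁻¹
e^(−kτ) = e^(−0.01931 × 66.8) = 0.2753
Accumulation ratio R = 1 / (1 − e^(−kτ)) = 1 / (1 − 0.2753) = 1.380

1.4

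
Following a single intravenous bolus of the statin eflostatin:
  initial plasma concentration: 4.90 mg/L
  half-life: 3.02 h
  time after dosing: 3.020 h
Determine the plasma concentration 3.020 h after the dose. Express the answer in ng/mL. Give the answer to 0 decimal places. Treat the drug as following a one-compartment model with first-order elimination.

2450 ng/mL

k = ln2 / t½ = 0.693147 / 3.02 = 0.2295 h⁻¹
t / t½ = 3.020 / 3.02 = 1 half-lives
C = C₀ × (1/2)^1 = 4.900 × 0.5000 = 2.450 mg/L
Convert: 2.450 mg/L × 1000 = 2450 ng/mL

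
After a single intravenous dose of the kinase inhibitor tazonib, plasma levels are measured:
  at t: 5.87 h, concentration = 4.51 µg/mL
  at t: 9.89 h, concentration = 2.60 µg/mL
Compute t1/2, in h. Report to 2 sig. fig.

5.1 h

k = ln(C₁/C₂) / (t₂ − t₁) = ln(4.51/2.60) / (9.89 − 5.87)
  = 0.5508 / 4.020 = 0.1370 h⁻¹
t½ = ln2 / k = 0.693147 / 0.1370 = 5.059 h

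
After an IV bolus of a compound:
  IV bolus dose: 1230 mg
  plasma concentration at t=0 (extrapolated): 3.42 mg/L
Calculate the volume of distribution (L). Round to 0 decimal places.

Vd = Dose / C₀ = 1230 / 3.42 = 359.6 L

360 L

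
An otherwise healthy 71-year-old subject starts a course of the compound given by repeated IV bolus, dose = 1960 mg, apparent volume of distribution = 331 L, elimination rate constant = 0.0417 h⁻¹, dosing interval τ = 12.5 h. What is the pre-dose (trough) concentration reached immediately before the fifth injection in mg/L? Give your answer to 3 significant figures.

7.58 mg/L

C₀ per dose = Dose / Vd = 1960 / 331 = 5.921 mg/L
Fraction remaining after one interval: r = e^(−kτ) = e^(−0.04170 × 12.5) = 0.5938
Before dose 5, 4 doses have been given (aged 1τ, 2τ, 3τ, 4τ).
C_trough = C₀ × (r + r² + … + r^4) = C₀ × r(1−r^4)/(1−r)
        = 5.921 × 0.5938 × (1 − 0.1243) / (1 − 0.5938) = 7.580 mg/L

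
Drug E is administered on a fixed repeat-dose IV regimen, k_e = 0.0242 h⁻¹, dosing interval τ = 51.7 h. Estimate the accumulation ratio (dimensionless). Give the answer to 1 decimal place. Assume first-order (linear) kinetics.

e^(−kτ) = e^(−0.02420 × 51.7) = 0.2862
Accumulation ratio R = 1 / (1 − e^(−kτ)) = 1 / (1 − 0.2862) = 1.401

1.4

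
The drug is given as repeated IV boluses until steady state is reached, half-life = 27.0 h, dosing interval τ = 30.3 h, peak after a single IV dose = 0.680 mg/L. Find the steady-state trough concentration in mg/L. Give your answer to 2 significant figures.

0.58 mg/L

k = ln2 / t½ = 0.693147 / 27.0 = 0.02567 h⁻¹
e^(−kτ) = e^(−0.02567 × 30.3) = 0.4594
Accumulation ratio R = 1 / (1 − e^(−kτ)) = 1 / (1 − 0.4594) = 1.850
Steady-state trough = C₀ × R × e^(−kτ) = 0.680 × 1.850 × 0.4594 = 0.5779 mg/L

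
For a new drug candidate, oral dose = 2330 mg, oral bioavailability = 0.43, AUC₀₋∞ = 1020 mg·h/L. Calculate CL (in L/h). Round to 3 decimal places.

CL = F·Dose / AUC = 0.43 × 2330 / 1020 = 0.9823 L/h

0.982 L/h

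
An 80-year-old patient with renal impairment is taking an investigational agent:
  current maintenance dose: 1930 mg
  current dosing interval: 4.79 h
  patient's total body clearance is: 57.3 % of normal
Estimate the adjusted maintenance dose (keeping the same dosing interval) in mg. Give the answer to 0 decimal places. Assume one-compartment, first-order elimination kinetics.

To keep the same average steady-state level, dosing rate must scale with clearance.
CL ratio = 57.3 / 100 = 0.5730
New dose (same interval) = 1930 × 0.5730 = 1106 mg

1106 mg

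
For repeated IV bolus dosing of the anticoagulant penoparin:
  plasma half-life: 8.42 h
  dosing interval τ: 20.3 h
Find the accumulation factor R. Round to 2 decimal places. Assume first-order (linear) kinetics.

k = ln2 / t½ = 0.693147 / 8.42 = 0.08232 h⁻¹
e^(−kτ) = e^(−0.08232 × 20.3) = 0.1880
Accumulation ratio R = 1 / (1 − e^(−kτ)) = 1 / (1 − 0.1880) = 1.232

1.23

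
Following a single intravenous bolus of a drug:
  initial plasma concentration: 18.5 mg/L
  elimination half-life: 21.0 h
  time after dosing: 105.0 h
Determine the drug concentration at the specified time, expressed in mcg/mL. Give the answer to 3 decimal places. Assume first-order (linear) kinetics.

k = ln2 / t½ = 0.693147 / 21.0 = 0.03301 h⁻¹
t / t½ = 105.0 / 21.0 = 5 half-lives
C = C₀ × (1/2)^5 = 18.50 × 0.03125 = 0.5781 mg/L
(0.5781 mg/L = 0.5781 mcg/mL)

0.578 mcg/mL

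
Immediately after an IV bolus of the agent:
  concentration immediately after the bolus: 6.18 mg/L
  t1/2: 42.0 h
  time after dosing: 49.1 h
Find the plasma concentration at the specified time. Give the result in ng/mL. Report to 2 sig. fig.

k = ln2 / t½ = 0.693147 / 42.0 = 0.01650 h⁻¹
C = C₀ · e^(−k·t) = 6.180 × e^(−0.01650 × 49.1)
  = 6.180 × 0.4448 = 2.749 mg/L
Convert: 2.749 mg/L × 1000 = 2749 ng/mL

2700 ng/mL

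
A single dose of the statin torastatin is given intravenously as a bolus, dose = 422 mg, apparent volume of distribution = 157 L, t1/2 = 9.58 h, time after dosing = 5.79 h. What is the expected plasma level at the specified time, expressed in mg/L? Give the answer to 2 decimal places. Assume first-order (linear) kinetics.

1.77 mg/L

C₀ = Dose / Vd = 422.0 / 157 = 2.688 mg/L
k = ln2 / t½ = 0.693147 / 9.58 = 0.07235 h⁻¹
C = C₀ · e^(−k·t) = 2.688 × e^(−0.07235 × 5.79)
  = 2.688 × 0.6578 = 1.768 mg/L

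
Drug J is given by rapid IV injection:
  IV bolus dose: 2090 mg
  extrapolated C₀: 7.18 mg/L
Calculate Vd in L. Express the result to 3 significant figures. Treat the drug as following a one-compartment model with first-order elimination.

291 L

Vd = Dose / C₀ = 2090 / 7.18 = 291.1 L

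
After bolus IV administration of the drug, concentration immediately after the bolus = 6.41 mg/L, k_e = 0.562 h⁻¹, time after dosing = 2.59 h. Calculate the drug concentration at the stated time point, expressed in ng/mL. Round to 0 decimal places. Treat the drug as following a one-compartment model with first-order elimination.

1495 ng/mL

C = C₀ · e^(−k·t) = 6.410 × e^(−0.5620 × 2.59)
  = 6.410 × 0.2333 = 1.495 mg/L
Convert: 1.495 mg/L × 1000 = 1495 ng/mL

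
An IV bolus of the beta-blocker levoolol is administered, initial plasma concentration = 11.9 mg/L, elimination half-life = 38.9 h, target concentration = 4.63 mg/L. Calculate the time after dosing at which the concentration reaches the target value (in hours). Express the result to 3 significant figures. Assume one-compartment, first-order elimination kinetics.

53.0 h

k = ln2 / t½ = 0.693147 / 38.9 = 0.01782 h⁻¹
t = ln(C₀ / C) / k = ln(11.90 / 4.63) / 0.01782
  = ln(2.570) / 0.01782 = 0.9439 / 0.01782 = 52.97 h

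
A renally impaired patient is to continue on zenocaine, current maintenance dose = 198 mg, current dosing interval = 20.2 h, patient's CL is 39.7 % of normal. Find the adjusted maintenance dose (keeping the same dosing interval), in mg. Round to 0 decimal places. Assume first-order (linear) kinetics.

To keep the same average steady-state level, dosing rate must scale with clearance.
CL ratio = 39.7 / 100 = 0.3970
New dose (same interval) = 198 × 0.3970 = 78.61 mg

79 mg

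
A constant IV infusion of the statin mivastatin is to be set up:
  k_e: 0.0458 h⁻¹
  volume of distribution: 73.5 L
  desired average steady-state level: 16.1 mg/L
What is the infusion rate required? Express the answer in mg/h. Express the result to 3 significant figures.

54.2 mg/h

CL = k × Vd = 0.04580 × 73.5 = 3.366 L/h
At steady state, infusion rate R₀ = Css × CL = 16.1 × 3.366 = 54.19 mg/h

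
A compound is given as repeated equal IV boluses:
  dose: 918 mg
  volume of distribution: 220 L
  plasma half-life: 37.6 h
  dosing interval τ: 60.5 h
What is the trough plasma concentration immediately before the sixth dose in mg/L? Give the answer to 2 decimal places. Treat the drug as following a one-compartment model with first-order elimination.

2.03 mg/L

C₀ per dose = Dose / Vd = 918 / 220 = 4.173 mg/L
k = ln2 / t½ = 0.693147 / 37.6 = 0.01843 h⁻¹
Fraction remaining after one interval: r = e^(−kτ) = e^(−0.01843 × 60.5) = 0.3279
Before dose 6, 5 doses have been given (aged 1τ, 2τ, 3τ, 4τ, 5τ).
C_trough = C₀ × (r + r² + … + r^5) = C₀ × r(1−r^5)/(1−r)
        = 4.173 × 0.3279 × (1 − 0.003791) / (1 − 0.3279) = 2.028 mg/L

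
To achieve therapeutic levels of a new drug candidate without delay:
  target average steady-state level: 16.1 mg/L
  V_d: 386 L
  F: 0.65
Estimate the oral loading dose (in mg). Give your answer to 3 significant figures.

9560 mg

LD = Css × Vd / F = 16.1 × 386 / 0.65 = 9561 mg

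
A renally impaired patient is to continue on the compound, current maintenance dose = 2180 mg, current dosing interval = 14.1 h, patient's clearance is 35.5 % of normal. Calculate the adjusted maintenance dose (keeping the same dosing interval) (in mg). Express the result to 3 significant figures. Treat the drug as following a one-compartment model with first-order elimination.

To keep the same average steady-state level, dosing rate must scale with clearance.
CL ratio = 35.5 / 100 = 0.3550
New dose (same interval) = 2180 × 0.3550 = 773.9 mg

774 mg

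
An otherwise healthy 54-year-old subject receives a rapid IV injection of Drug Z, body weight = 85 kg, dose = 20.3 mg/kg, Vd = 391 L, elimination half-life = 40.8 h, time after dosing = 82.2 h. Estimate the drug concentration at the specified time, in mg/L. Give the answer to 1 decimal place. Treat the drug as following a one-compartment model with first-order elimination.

1.1 mg/L

Total dose = 20.3 × 85 = 1726 mg
C₀ = Dose / Vd = 1726 / 391 = 4.414 mg/L
k = ln2 / t½ = 0.693147 / 40.8 = 0.01699 h⁻¹
C = C₀ · e^(−k·t) = 4.414 × e^(−0.01699 × 82.2)
  = 4.414 × 0.2474 = 1.092 mg/L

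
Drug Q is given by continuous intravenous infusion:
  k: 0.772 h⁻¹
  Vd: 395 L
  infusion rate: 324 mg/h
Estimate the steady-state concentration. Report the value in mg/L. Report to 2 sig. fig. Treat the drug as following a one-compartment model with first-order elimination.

1.1 mg/L

CL = k × Vd = 0.7720 × 395 = 304.9 L/h
At steady state Css = R₀ / CL = 324 / 304.9 = 1.063 mg/L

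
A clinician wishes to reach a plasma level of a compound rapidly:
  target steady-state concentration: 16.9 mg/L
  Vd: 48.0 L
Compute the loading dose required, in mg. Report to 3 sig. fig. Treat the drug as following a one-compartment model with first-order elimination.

811 mg

LD = Css × Vd = 16.9 × 48.0 = 811.2 mg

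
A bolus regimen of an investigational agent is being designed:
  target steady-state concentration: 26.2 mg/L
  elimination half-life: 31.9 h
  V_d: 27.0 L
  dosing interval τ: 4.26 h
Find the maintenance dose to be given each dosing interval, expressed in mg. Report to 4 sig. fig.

65.48 mg

k = ln2 / t½ = 0.693147 / 31.9 = 0.02173 h⁻¹
CL = k × Vd = 0.02173 × 27.0 = 0.5867 L/h
At steady state, Dose/τ = Css × CL.
Dose = Css × CL × τ = 26.2 × 0.5867 × 4.26 = 65.48 mg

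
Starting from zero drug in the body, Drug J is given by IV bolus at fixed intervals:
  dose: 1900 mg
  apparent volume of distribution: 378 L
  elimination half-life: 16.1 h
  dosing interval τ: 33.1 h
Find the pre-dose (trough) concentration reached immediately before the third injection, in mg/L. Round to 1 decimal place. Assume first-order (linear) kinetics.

C₀ per dose = Dose / Vd = 1900 / 378 = 5.026 mg/L
k = ln2 / t½ = 0.693147 / 16.1 = 0.04305 h⁻¹
Fraction remaining after one interval: r = e^(−kτ) = e^(−0.04305 × 33.1) = 0.2405
Before dose 3, 2 doses have been given (aged 1τ, 2τ).
C_trough = C₀ × (r + r²) = 5.026 × (0.2405 + 0.05784) = 1.499 mg/L

1.5 mg/L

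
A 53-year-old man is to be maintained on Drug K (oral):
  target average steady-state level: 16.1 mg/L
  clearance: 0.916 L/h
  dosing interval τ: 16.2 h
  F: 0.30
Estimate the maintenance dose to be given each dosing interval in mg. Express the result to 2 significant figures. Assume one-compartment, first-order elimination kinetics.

800 mg

At steady state, F × (Dose/τ) = Css × CL.
Dose = Css × CL × τ / F = 16.1 × 0.9160 × 16.2 / 0.30 = 796.4 mg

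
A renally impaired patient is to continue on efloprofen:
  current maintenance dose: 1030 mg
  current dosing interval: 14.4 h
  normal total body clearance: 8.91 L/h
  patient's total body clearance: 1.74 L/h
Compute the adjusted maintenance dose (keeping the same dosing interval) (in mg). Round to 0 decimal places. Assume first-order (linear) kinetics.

201 mg

To keep the same average steady-state level, dosing rate must scale with clearance.
CL ratio = 1.74 / 8.91 = 0.1953
New dose (same interval) = 1030 × 0.1953 = 201.2 mg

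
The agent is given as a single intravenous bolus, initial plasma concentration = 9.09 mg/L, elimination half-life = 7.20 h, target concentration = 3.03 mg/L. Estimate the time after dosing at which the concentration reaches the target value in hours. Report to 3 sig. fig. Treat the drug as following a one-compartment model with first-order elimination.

11.4 h

k = ln2 / t½ = 0.693147 / 7.20 = 0.09627 h⁻¹
t = ln(C₀ / C) / k = ln(9.090 / 3.03) / 0.09627
  = ln(3.000) / 0.09627 = 1.099 / 0.09627 = 11.42 h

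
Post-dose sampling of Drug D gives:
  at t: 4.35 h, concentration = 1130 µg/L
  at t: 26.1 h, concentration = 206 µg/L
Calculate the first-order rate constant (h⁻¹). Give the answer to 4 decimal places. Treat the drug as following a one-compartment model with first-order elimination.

k = ln(C₁/C₂) / (t₂ − t₁) = ln(1130/206) / (26.1 − 4.35)
  = 1.702 / 21.75 = 0.07825 h⁻¹

0.0783 h⁻¹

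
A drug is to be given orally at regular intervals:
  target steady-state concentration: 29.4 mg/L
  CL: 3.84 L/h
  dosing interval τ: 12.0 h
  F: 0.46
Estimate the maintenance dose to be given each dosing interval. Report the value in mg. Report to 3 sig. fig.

2950 mg

At steady state, F × (Dose/τ) = Css × CL.
Dose = Css × CL × τ / F = 29.4 × 3.840 × 12.0 / 0.46 = 2945 mg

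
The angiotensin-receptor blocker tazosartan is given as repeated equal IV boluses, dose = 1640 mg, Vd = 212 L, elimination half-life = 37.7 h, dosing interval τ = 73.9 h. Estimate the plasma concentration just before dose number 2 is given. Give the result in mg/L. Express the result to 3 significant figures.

1.99 mg/L

C₀ per dose = Dose / Vd = 1640 / 212 = 7.736 mg/L
k = ln2 / t½ = 0.693147 / 37.7 = 0.01839 h⁻¹
Fraction remaining after one interval: r = e^(−kτ) = e^(−0.01839 × 73.9) = 0.2569
Before dose 2, 1 dose has been given (aged 1τ).
C_trough = C₀ × r = 7.736 × 0.2569 = 1.987 mg/L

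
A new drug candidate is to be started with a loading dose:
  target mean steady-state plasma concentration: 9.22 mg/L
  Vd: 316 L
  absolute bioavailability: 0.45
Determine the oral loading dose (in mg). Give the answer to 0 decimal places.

6474 mg

LD = Css × Vd / F = 9.22 × 316 / 0.45 = 6474 mg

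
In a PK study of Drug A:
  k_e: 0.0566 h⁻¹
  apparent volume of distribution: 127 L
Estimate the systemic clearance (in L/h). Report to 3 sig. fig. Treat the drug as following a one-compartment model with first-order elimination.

7.19 L/h

CL = k × Vd = 0.0566 × 127 = 7.188 L/h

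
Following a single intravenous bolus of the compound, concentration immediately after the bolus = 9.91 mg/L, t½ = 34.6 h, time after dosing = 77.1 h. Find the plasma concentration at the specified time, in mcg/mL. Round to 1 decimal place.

k = ln2 / t½ = 0.693147 / 34.6 = 0.02003 h⁻¹
C = C₀ · e^(−k·t) = 9.910 × e^(−0.02003 × 77.1)
  = 9.910 × 0.2135 = 2.116 mg/L
(2.116 mg/L = 2.116 mcg/mL)

2.1 mcg/mL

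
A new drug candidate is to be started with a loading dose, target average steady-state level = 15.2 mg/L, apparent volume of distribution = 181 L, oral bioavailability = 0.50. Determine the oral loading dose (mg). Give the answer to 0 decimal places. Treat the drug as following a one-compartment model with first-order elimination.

LD = Css × Vd / F = 15.2 × 181 / 0.50 = 5502 mg

5502 mg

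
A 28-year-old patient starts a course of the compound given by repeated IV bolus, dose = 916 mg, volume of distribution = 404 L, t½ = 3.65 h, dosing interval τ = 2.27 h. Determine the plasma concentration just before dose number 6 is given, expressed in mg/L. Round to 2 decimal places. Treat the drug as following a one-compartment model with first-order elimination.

3.72 mg/L

C₀ per dose = Dose / Vd = 916 / 404 = 2.267 mg/L
k = ln2 / t½ = 0.693147 / 3.65 = 0.1899 h⁻¹
Fraction remaining after one interval: r = e^(−kτ) = e^(−0.1899 × 2.27) = 0.6498
Before dose 6, 5 doses have been given (aged 1τ, 2τ, 3τ, 4τ, 5τ).
C_trough = C₀ × (r + r² + … + r^5) = C₀ × r(1−r^5)/(1−r)
        = 2.267 × 0.6498 × (1 − 0.1159) / (1 − 0.6498) = 3.719 mg/L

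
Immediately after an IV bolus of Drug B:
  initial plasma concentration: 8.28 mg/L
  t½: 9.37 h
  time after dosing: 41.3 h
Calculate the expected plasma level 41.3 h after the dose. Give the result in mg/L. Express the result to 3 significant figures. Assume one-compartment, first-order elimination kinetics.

k = ln2 / t½ = 0.693147 / 9.37 = 0.07398 h⁻¹
C = C₀ · e^(−k·t) = 8.280 × e^(−0.07398 × 41.3)
  = 8.280 × 0.04711 = 0.3901 mg/L

0.390 mg/L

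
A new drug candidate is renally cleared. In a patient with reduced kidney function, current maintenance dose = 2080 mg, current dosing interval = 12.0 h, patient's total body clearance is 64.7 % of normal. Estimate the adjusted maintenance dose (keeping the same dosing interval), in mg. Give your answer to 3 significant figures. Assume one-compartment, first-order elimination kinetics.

1350 mg

To keep the same average steady-state level, dosing rate must scale with clearance.
CL ratio = 64.7 / 100 = 0.6470
New dose (same interval) = 2080 × 0.6470 = 1346 mg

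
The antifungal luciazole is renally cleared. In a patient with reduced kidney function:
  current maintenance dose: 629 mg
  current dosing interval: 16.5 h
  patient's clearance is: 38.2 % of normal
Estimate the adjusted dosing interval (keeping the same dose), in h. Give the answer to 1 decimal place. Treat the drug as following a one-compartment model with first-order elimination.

To keep the same average steady-state level, dosing rate must scale with clearance.
CL ratio = 38.2 / 100 = 0.3820
New interval (same dose) = 16.5 / 0.3820 = 43.19 h

43.2 h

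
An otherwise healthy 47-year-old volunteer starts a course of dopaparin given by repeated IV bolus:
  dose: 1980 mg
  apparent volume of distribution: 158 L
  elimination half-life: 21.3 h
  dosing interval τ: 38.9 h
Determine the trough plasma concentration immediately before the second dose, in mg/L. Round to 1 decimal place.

3.5 mg/L

C₀ per dose = Dose / Vd = 1980 / 158 = 12.53 mg/L
k = ln2 / t½ = 0.693147 / 21.3 = 0.03254 h⁻¹
Fraction remaining after one interval: r = e^(−kτ) = e^(−0.03254 × 38.9) = 0.2820
Before dose 2, 1 dose has been given (aged 1τ).
C_trough = C₀ × r = 12.53 × 0.2820 = 3.533 mg/L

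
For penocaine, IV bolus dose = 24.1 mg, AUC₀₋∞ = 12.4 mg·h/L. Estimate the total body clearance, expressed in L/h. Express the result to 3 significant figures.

1.94 L/h

CL = Dose / AUC = 24.1 / 12.4 = 1.944 L/h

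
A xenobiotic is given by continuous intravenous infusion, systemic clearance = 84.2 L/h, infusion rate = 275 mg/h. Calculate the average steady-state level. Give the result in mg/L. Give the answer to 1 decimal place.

At steady state Css = R₀ / CL = 275 / 84.20 = 3.266 mg/L

3.3 mg/L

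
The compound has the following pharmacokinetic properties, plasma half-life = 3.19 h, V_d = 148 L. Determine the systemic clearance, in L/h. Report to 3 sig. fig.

32.2 L/h

k = ln2 / t½ = 0.693147 / 3.19 = 0.2173 h⁻¹
CL = k × Vd = 0.2173 × 148 = 32.16 L/h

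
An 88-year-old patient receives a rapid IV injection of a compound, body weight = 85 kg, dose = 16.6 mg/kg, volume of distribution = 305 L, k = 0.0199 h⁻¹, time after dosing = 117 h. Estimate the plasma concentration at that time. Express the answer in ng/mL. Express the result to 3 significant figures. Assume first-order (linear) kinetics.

451 ng/mL

Total dose = 16.6 × 85 = 1411 mg
C₀ = Dose / Vd = 1411 / 305 = 4.626 mg/L
C = C₀ · e^(−k·t) = 4.626 × e^(−0.01990 × 117)
  = 4.626 × 0.09746 = 0.4508 mg/L
Convert: 0.4508 mg/L × 1000 = 450.8 ng/mL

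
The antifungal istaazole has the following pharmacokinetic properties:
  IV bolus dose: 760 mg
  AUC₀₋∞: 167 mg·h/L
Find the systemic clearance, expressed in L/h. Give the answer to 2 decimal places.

4.55 L/h

CL = Dose / AUC = 760 / 167 = 4.551 L/h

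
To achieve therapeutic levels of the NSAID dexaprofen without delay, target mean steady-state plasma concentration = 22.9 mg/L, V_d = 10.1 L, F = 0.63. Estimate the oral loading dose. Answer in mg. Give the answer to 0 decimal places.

LD = Css × Vd / F = 22.9 × 10.1 / 0.63 = 367.1 mg

367 mg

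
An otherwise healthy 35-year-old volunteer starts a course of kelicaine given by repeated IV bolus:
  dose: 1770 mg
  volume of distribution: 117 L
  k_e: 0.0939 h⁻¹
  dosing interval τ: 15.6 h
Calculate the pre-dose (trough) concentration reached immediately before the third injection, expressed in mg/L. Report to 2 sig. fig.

4.3 mg/L

C₀ per dose = Dose / Vd = 1770 / 117 = 15.13 mg/L
Fraction remaining after one interval: r = e^(−kτ) = e^(−0.09390 × 15.6) = 0.2311
Before dose 3, 2 doses have been given (aged 1τ, 2τ).
C_trough = C₀ × (r + r²) = 15.13 × (0.2311 + 0.05341) = 4.305 mg/L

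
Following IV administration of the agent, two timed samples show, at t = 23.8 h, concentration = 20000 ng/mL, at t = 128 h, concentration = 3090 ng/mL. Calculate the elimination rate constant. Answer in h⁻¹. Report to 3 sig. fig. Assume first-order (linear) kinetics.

k = ln(C₁/C₂) / (t₂ − t₁) = ln(20000/3090) / (128 − 23.8)
  = 1.868 / 104.2 = 0.01793 h⁻¹

0.0179 h⁻¹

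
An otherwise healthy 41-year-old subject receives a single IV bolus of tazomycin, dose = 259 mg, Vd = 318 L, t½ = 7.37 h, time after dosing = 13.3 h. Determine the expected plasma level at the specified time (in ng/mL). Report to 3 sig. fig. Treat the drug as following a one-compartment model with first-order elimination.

233 ng/mL

C₀ = Dose / Vd = 259.0 / 318 = 0.8145 mg/L
k = ln2 / t½ = 0.693147 / 7.37 = 0.09405 h⁻¹
C = C₀ · e^(−k·t) = 0.8145 × e^(−0.09405 × 13.3)
  = 0.8145 × 0.2863 = 0.2332 mg/L
Convert: 0.2332 mg/L × 1000 = 233.2 ng/mL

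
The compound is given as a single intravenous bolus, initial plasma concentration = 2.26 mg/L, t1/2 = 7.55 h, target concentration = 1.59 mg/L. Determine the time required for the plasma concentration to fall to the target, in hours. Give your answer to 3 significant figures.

3.83 h

k = ln2 / t½ = 0.693147 / 7.55 = 0.09181 h⁻¹
t = ln(C₀ / C) / k = ln(2.260 / 1.59) / 0.09181
  = ln(1.421) / 0.09181 = 0.3514 / 0.09181 = 3.827 h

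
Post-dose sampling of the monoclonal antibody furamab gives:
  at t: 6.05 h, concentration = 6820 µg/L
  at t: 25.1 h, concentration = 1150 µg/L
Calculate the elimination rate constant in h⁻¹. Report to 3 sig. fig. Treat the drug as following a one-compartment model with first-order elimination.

k = ln(C₁/C₂) / (t₂ − t₁) = ln(6820/1150) / (25.1 − 6.05)
  = 1.780 / 19.05 = 0.09344 h⁻¹

0.0934 h⁻¹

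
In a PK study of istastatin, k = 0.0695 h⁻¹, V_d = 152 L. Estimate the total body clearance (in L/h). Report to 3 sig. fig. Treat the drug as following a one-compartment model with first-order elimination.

10.6 L/h

CL = k × Vd = 0.0695 × 152 = 10.56 L/h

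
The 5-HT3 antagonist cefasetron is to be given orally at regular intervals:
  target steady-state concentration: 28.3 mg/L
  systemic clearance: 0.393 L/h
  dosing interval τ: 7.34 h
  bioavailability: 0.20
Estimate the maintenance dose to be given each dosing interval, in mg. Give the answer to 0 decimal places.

408 mg

At steady state, F × (Dose/τ) = Css × CL.
Dose = Css × CL × τ / F = 28.3 × 0.3930 × 7.34 / 0.20 = 408.2 mg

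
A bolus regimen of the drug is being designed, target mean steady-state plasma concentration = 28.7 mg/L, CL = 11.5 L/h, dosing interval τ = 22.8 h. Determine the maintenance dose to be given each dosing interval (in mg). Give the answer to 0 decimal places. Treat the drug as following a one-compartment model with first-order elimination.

7525 mg

At steady state, Dose/τ = Css × CL.
Dose = Css × CL × τ = 28.7 × 11.50 × 22.8 = 7525 mg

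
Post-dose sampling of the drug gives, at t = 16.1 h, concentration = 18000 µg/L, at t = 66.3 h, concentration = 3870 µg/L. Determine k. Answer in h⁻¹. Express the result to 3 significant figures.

k = ln(C₁/C₂) / (t₂ − t₁) = ln(18000/3870) / (66.3 − 16.1)
  = 1.537 / 50.20 = 0.03062 h⁻¹

0.0306 h⁻¹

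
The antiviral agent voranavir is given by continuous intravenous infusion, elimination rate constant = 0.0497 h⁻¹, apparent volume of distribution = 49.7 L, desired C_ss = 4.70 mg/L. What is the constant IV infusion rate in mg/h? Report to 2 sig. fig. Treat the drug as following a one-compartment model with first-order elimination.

12 mg/h

CL = k × Vd = 0.04970 × 49.7 = 2.470 L/h
At steady state, infusion rate R₀ = Css × CL = 4.70 × 2.470 = 11.61 mg/h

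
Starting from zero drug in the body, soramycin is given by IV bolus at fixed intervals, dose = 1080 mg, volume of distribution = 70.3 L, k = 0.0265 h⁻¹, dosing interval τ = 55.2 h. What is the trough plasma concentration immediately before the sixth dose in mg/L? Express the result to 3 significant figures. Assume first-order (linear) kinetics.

C₀ per dose = Dose / Vd = 1080 / 70.3 = 15.36 mg/L
Fraction remaining after one interval: r = e^(−kτ) = e^(−0.02650 × 55.2) = 0.2316
Before dose 6, 5 doses have been given (aged 1τ, 2τ, 3τ, 4τ, 5τ).
C_trough = C₀ × (r + r² + … + r^5) = C₀ × r(1−r^5)/(1−r)
        = 15.36 × 0.2316 × (1 − 0.0006663) / (1 − 0.2316) = 4.627 mg/L

4.63 mg/L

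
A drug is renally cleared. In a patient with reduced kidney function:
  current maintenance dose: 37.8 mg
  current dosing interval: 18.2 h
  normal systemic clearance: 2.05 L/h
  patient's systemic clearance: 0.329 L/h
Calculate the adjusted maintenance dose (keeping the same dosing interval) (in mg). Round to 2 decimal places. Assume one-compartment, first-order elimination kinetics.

6.07 mg

To keep the same average steady-state level, dosing rate must scale with clearance.
CL ratio = 0.329 / 2.05 = 0.1605
New dose (same interval) = 37.8 × 0.1605 = 6.067 mg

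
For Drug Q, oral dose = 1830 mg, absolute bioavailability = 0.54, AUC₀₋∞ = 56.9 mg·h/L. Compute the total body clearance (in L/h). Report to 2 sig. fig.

CL = F·Dose / AUC = 0.54 × 1830 / 56.9 = 17.37 L/h

17 L/h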